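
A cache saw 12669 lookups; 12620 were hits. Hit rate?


Formula: hit rate = hits / (hits + misses) * 100
hit rate = 12620 / (12620 + 49) * 100
hit rate = 12620 / 12669 * 100
hit rate = 99.61%

99.61%


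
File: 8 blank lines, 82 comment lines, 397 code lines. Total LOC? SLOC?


Total LOC = blank + comment + code
Total LOC = 8 + 82 + 397 = 487
SLOC (source only) = code = 397

Total LOC: 487, SLOC: 397


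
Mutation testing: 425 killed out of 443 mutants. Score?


Mutation score = killed / total * 100
Mutation score = 425 / 443 * 100
Mutation score = 95.94%

95.94%


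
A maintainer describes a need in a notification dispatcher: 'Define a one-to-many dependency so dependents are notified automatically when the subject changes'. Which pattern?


This matches the Observer pattern

Observer


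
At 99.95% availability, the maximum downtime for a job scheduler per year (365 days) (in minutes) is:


Formula: allowed downtime = period * (100 - SLA) / 100
Period (year (365 days)) = 525600 minutes
Unavailability fraction = (100 - 99.95) / 100
Allowed downtime = 525600 * (100 - 99.95) / 100
Allowed downtime = 262.8 minutes

262.8 minutes


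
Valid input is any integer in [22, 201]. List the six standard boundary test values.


Range: [22, 201]
Boundaries: just below min, min, min+1, max-1, max, just above max
Values: [21, 22, 23, 200, 201, 202]

[21, 22, 23, 200, 201, 202]


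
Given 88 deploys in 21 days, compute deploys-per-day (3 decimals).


Formula: deployments per day = releases / days
= 88 / 21
= 4.19 deploys/day
(equivalently, 29.33 deploys/week)

4.19 deploys/day


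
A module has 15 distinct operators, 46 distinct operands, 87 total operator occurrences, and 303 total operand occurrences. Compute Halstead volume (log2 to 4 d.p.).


Formula: V = N * log2(η), where N = N1 + N2 and η = η1 + η2
η = 15 + 46 = 61
N = 87 + 303 = 390
log2(61) ≈ 5.9307
V = 390 * 5.9307 = 2312.97

2312.97


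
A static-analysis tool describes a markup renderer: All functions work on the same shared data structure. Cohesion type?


Reasoning: Functions share data
Type: Communicational cohesion

Communicational cohesion


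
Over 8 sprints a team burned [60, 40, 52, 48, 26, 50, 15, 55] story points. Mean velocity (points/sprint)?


Formula: Avg velocity = Total points / Number of sprints
Points: [60, 40, 52, 48, 26, 50, 15, 55]
Sum = 60 + 40 + 52 + 48 + 26 + 50 + 15 + 55 = 346
Avg velocity = 346 / 8 = 43.25 points/sprint

43.25 points/sprint


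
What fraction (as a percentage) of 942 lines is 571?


Coverage = covered / total * 100
Coverage = 571 / 942 * 100
Coverage = 60.62%

60.62%


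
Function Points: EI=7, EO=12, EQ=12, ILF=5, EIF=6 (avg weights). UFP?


UFP = EI*4 + EO*5 + EQ*4 + ILF*10 + EIF*7
UFP = 7*4 + 12*5 + 12*4 + 5*10 + 6*7
UFP = 28 + 60 + 48 + 50 + 42
UFP = 228

228


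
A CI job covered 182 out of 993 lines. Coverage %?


Coverage = covered / total * 100
Coverage = 182 / 993 * 100
Coverage = 18.33%

18.33%


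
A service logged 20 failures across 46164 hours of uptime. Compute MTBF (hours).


Formula: MTBF = Total operating time / Number of failures
MTBF = 46164 / 20
MTBF = 2308.2 hours

2308.2 hours


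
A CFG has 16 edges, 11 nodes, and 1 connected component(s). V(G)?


Formula: V(G) = E - N + 2P
V(G) = 16 - 11 + 2*1
V(G) = 5 + 2
V(G) = 7

7


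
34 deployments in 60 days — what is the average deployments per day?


Formula: deployments per day = releases / days
= 34 / 60
= 0.567 deploys/day
(equivalently, 3.97 deploys/week)

0.567 deploys/day


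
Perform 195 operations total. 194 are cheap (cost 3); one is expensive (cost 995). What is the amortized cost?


Formula: Amortized cost = Total cost / Operations
Total cost = (194 * 3) + (1 * 995)
Total cost = 582 + 995 = 1577
Amortized = 1577 / 195 = 8.0872

8.0872


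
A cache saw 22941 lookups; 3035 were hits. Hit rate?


Formula: hit rate = hits / (hits + misses) * 100
hit rate = 3035 / (3035 + 19906) * 100
hit rate = 3035 / 22941 * 100
hit rate = 13.23%

13.23%


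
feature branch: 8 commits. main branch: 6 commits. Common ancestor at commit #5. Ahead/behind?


Common ancestor: commit #5
feature commits after divergence: 8 - 5 = 3
main commits after divergence: 6 - 5 = 1
feature is 3 commits ahead of main
main is 1 commits ahead of feature

feature ahead: 3, main ahead: 1


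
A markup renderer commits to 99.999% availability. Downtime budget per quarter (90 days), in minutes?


Formula: allowed downtime = period * (100 - SLA) / 100
Period (quarter (90 days)) = 129600 minutes
Unavailability fraction = (100 - 99.999) / 100
Allowed downtime = 129600 * (100 - 99.999) / 100
Allowed downtime = 1.296 minutes

1.296 minutes


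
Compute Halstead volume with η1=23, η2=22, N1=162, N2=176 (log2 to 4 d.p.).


Formula: V = N * log2(η), where N = N1 + N2 and η = η1 + η2
η = 23 + 22 = 45
N = 162 + 176 = 338
log2(45) ≈ 5.4919
V = 338 * 5.4919 = 1856.26

1856.26


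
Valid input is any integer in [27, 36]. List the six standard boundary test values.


Range: [27, 36]
Boundaries: just below min, min, min+1, max-1, max, just above max
Values: [26, 27, 28, 35, 36, 37]

[26, 27, 28, 35, 36, 37]


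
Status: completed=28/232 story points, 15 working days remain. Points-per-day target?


Formula: Required rate = Remaining points / Days left
Remaining = 232 - 28 = 204 points
Required rate = 204 / 15 = 13.6 points/day

13.6 points/day


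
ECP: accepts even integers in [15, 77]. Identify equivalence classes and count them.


Constraint: even integers in [15, 77]
Class 1: x < 15 — out-of-range invalid
Class 2: x in [15,77] but odd — wrong type invalid
Class 3: x in [15,77] and even — valid
Class 4: x > 77 — out-of-range invalid
Total equivalence classes: 4

4 equivalence classes


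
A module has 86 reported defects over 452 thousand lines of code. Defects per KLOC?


Defect density = defects / KLOC
Defect density = 86 / 452
Defect density = 0.19 defects/KLOC

0.19 defects/KLOC


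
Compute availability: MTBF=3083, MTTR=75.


Availability = MTBF / (MTBF + MTTR)
Availability = 3083 / (3083 + 75)
Availability = 3083 / 3158
Availability = 97.6251%

97.6251%


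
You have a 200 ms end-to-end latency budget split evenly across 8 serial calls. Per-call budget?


Formula: per_stage = total_budget / stages
per_stage = 200 / 8
per_stage = 25.0 ms

25.0 ms


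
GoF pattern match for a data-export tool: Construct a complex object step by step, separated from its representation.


This matches the Builder pattern

Builder


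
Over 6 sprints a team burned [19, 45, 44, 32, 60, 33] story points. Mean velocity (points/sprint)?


Formula: Avg velocity = Total points / Number of sprints
Points: [19, 45, 44, 32, 60, 33]
Sum = 19 + 45 + 44 + 32 + 60 + 33 = 233
Avg velocity = 233 / 6 = 38.83 points/sprint

38.83 points/sprint


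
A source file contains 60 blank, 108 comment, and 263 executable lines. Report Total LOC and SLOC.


Total LOC = blank + comment + code
Total LOC = 60 + 108 + 263 = 431
SLOC (source only) = code = 263

Total LOC: 431, SLOC: 263


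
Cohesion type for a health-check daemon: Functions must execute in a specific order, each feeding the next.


Reasoning: Output of one is input to next
Type: Sequential cohesion

Sequential cohesion


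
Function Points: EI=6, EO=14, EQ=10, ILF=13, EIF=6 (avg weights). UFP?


UFP = EI*4 + EO*5 + EQ*4 + ILF*10 + EIF*7
UFP = 6*4 + 14*5 + 10*4 + 13*10 + 6*7
UFP = 24 + 70 + 40 + 130 + 42
UFP = 306

306


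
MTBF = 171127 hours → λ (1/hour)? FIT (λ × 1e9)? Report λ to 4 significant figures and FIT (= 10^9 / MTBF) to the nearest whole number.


Formula: λ = 1 / MTBF; FIT = λ × 1e9 = 1e9 / MTBF
λ = 1 / 171127 ≈ 5.844e-06 failures/hour
FIT = 1e9 / 171127 ≈ 5844 failures per 1e9 hours (nearest whole number)

λ = 5.844e-06 /h, FIT = 5844


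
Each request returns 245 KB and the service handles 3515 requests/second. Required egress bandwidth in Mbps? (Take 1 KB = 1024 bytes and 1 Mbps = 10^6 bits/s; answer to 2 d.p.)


Formula: Mbps = payload_bytes * RPS * 8 / 1e6
Payload per request = 245 KB = 245 * 1024 = 250880 bytes
Total bytes/sec = 250880 * 3515 = 881843200
Total bits/sec = 881843200 * 8 = 7054745600
Mbps = 7054745600 / 1e6 = 7054.75

7054.75 Mbps


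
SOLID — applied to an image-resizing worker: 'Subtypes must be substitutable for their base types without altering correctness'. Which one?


This describes the Liskov Substitution Principle (LSP)

Liskov Substitution Principle (LSP)


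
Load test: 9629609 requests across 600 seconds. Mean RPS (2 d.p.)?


Formula: throughput = requests / seconds
throughput = 9629609 / 600
throughput = 16049.35 requests/second

16049.35 requests/second


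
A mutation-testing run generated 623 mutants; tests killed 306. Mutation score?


Mutation score = killed / total * 100
Mutation score = 306 / 623 * 100
Mutation score = 49.12%

49.12%


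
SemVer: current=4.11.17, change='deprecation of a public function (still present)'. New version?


Current: 4.11.17
Change category: 'deprecation of a public function (still present)' → minor bump
SemVer rule: minor bump → increment MINOR, reset PATCH to 0 (MAJOR unchanged)
New: 4.12.0

4.12.0


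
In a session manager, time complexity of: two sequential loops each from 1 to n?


Reasoning: sequential dominates: O(n) + O(n) = O(n)
Complexity: O(n)

O(n)


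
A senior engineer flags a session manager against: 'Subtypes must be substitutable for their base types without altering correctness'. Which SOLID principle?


This describes the Liskov Substitution Principle (LSP)

Liskov Substitution Principle (LSP)


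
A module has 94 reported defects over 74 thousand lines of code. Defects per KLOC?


Defect density = defects / KLOC
Defect density = 94 / 74
Defect density = 1.27 defects/KLOC

1.27 defects/KLOC


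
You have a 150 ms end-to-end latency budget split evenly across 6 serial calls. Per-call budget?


Formula: per_stage = total_budget / stages
per_stage = 150 / 6
per_stage = 25.0 ms

25.0 ms


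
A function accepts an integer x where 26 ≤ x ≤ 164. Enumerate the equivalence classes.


Valid range: [26, 164]
Class 1: x < 26 — invalid
Class 2: 26 ≤ x ≤ 164 — valid
Class 3: x > 164 — invalid
Total equivalence classes: 3

3 equivalence classes


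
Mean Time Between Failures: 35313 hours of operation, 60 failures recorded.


Formula: MTBF = Total operating time / Number of failures
MTBF = 35313 / 60
MTBF = 588.55 hours

588.55 hours


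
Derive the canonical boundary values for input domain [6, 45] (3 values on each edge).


Range: [6, 45]
Boundaries: just below min, min, min+1, max-1, max, just above max
Values: [5, 6, 7, 44, 45, 46]

[5, 6, 7, 44, 45, 46]


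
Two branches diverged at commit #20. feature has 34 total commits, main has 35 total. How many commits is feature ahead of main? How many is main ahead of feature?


Common ancestor: commit #20
feature commits after divergence: 34 - 20 = 14
main commits after divergence: 35 - 20 = 15
feature is 14 commits ahead of main
main is 15 commits ahead of feature

feature ahead: 14, main ahead: 15


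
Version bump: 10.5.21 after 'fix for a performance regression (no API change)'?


Current: 10.5.21
Change category: 'fix for a performance regression (no API change)' → patch bump
SemVer rule: patch bump → increment PATCH (MAJOR and MINOR unchanged)
New: 10.5.22

10.5.22


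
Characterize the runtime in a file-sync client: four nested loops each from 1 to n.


Reasoning: four levels of nesting
Complexity: O(n^4)

O(n^4)


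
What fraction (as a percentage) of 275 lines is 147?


Coverage = covered / total * 100
Coverage = 147 / 275 * 100
Coverage = 53.45%

53.45%


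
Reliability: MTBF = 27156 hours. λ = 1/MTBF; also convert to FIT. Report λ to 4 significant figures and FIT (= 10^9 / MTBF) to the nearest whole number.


Formula: λ = 1 / MTBF; FIT = λ × 1e9 = 1e9 / MTBF
λ = 1 / 27156 ≈ 3.682e-05 failures/hour
FIT = 1e9 / 27156 ≈ 36824 failures per 1e9 hours (nearest whole number)

λ = 3.682e-05 /h, FIT = 36824


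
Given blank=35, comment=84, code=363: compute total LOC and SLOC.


Total LOC = blank + comment + code
Total LOC = 35 + 84 + 363 = 482
SLOC (source only) = code = 363

Total LOC: 482, SLOC: 363


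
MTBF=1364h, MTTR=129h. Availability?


Availability = MTBF / (MTBF + MTTR)
Availability = 1364 / (1364 + 129)
Availability = 1364 / 1493
Availability = 91.3597%

91.3597%


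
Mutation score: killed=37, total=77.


Mutation score = killed / total * 100
Mutation score = 37 / 77 * 100
Mutation score = 48.05%

48.05%


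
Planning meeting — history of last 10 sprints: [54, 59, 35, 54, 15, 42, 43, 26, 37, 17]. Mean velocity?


Formula: Avg velocity = Total points / Number of sprints
Points: [54, 59, 35, 54, 15, 42, 43, 26, 37, 17]
Sum = 54 + 59 + 35 + 54 + 15 + 42 + 43 + 26 + 37 + 17 = 382
Avg velocity = 382 / 10 = 38.2 points/sprint

38.2 points/sprint


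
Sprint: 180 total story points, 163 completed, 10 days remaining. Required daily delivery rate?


Formula: Required rate = Remaining points / Days left
Remaining = 180 - 163 = 17 points
Required rate = 17 / 10 = 1.7 points/day

1.7 points/day


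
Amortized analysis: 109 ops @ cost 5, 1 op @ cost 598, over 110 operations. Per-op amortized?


Formula: Amortized cost = Total cost / Operations
Total cost = (109 * 5) + (1 * 598)
Total cost = 545 + 598 = 1143
Amortized = 1143 / 110 = 10.3909

10.3909


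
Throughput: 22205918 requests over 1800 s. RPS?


Formula: throughput = requests / seconds
throughput = 22205918 / 1800
throughput = 12336.62 requests/second

12336.62 requests/second


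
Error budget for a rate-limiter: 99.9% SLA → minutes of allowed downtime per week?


Formula: allowed downtime = period * (100 - SLA) / 100
Period (week) = 10080 minutes
Unavailability fraction = (100 - 99.9) / 100
Allowed downtime = 10080 * (100 - 99.9) / 100
Allowed downtime = 10.08 minutes

10.08 minutes


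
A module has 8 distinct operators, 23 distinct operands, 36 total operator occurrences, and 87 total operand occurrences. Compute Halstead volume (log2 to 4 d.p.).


Formula: V = N * log2(η), where N = N1 + N2 and η = η1 + η2
η = 8 + 23 = 31
N = 36 + 87 = 123
log2(31) ≈ 4.9542
V = 123 * 4.9542 = 609.37

609.37


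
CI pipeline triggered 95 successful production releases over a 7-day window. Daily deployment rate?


Formula: deployments per day = releases / days
= 95 / 7
= 13.571 deploys/day
(equivalently, 95.0 deploys/week)

13.571 deploys/day


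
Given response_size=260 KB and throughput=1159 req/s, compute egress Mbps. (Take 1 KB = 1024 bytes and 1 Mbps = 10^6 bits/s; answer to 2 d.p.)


Formula: Mbps = payload_bytes * RPS * 8 / 1e6
Payload per request = 260 KB = 260 * 1024 = 266240 bytes
Total bytes/sec = 266240 * 1159 = 308572160
Total bits/sec = 308572160 * 8 = 2468577280
Mbps = 2468577280 / 1e6 = 2468.58

2468.58 Mbps


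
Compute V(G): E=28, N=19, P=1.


Formula: V(G) = E - N + 2P
V(G) = 28 - 19 + 2*1
V(G) = 9 + 2
V(G) = 11

11


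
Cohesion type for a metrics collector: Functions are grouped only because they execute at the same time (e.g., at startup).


Reasoning: Related by timing only
Type: Temporal cohesion

Temporal cohesion


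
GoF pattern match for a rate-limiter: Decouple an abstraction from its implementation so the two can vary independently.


This matches the Bridge pattern

Bridge


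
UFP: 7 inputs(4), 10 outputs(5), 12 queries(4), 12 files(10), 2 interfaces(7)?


UFP = EI*4 + EO*5 + EQ*4 + ILF*10 + EIF*7
UFP = 7*4 + 10*5 + 12*4 + 12*10 + 2*7
UFP = 28 + 50 + 48 + 120 + 14
UFP = 260

260


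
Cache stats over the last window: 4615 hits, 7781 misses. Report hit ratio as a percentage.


Formula: hit rate = hits / (hits + misses) * 100
hit rate = 4615 / (4615 + 7781) * 100
hit rate = 4615 / 12396 * 100
hit rate = 37.23%

37.23%


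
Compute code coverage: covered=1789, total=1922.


Coverage = covered / total * 100
Coverage = 1789 / 1922 * 100
Coverage = 93.08%

93.08%


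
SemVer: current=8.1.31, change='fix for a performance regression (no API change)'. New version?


Current: 8.1.31
Change category: 'fix for a performance regression (no API change)' → patch bump
SemVer rule: patch bump → increment PATCH (MAJOR and MINOR unchanged)
New: 8.1.32

8.1.32


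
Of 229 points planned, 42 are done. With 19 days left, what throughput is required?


Formula: Required rate = Remaining points / Days left
Remaining = 229 - 42 = 187 points
Required rate = 187 / 19 = 9.84 points/day

9.84 points/day


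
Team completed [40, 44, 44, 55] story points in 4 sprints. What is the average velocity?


Formula: Avg velocity = Total points / Number of sprints
Points: [40, 44, 44, 55]
Sum = 40 + 44 + 44 + 55 = 183
Avg velocity = 183 / 4 = 45.75 points/sprint

45.75 points/sprint


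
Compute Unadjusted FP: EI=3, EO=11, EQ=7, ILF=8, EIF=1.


UFP = EI*4 + EO*5 + EQ*4 + ILF*10 + EIF*7
UFP = 3*4 + 11*5 + 7*4 + 8*10 + 1*7
UFP = 12 + 55 + 28 + 80 + 7
UFP = 182

182


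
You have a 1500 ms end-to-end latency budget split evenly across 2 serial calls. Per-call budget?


Formula: per_stage = total_budget / stages
per_stage = 1500 / 2
per_stage = 750.0 ms

750.0 ms


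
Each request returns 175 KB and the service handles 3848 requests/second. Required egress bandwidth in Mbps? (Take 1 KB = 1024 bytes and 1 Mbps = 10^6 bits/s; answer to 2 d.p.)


Formula: Mbps = payload_bytes * RPS * 8 / 1e6
Payload per request = 175 KB = 175 * 1024 = 179200 bytes
Total bytes/sec = 179200 * 3848 = 689561600
Total bits/sec = 689561600 * 8 = 5516492800
Mbps = 5516492800 / 1e6 = 5516.49

5516.49 Mbps


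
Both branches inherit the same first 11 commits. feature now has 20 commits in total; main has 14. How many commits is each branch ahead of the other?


Common ancestor: commit #11
feature commits after divergence: 20 - 11 = 9
main commits after divergence: 14 - 11 = 3
feature is 9 commits ahead of main
main is 3 commits ahead of feature

feature ahead: 9, main ahead: 3


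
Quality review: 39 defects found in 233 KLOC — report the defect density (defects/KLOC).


Defect density = defects / KLOC
Defect density = 39 / 233
Defect density = 0.167 defects/KLOC

0.167 defects/KLOC


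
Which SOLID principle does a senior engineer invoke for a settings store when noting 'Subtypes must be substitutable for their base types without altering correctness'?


This describes the Liskov Substitution Principle (LSP)

Liskov Substitution Principle (LSP)


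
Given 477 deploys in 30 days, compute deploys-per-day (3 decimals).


Formula: deployments per day = releases / days
= 477 / 30
= 15.9 deploys/day
(equivalently, 111.3 deploys/week)

15.9 deploys/day


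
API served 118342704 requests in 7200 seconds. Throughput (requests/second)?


Formula: throughput = requests / seconds
throughput = 118342704 / 7200
throughput = 16436.49 requests/second

16436.49 requests/second


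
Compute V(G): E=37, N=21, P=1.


Formula: V(G) = E - N + 2P
V(G) = 37 - 21 + 2*1
V(G) = 16 + 2
V(G) = 18

18


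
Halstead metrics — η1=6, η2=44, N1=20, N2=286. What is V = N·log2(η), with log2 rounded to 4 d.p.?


Formula: V = N * log2(η), where N = N1 + N2 and η = η1 + η2
η = 6 + 44 = 50
N = 20 + 286 = 306
log2(50) ≈ 5.6439
V = 306 * 5.6439 = 1727.03

1727.03


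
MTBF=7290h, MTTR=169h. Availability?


Availability = MTBF / (MTBF + MTTR)
Availability = 7290 / (7290 + 169)
Availability = 7290 / 7459
Availability = 97.7343%

97.7343%


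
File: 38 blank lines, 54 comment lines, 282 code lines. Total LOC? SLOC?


Total LOC = blank + comment + code
Total LOC = 38 + 54 + 282 = 374
SLOC (source only) = code = 282

Total LOC: 374, SLOC: 282


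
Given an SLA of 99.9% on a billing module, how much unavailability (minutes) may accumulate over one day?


Formula: allowed downtime = period * (100 - SLA) / 100
Period (day) = 1440 minutes
Unavailability fraction = (100 - 99.9) / 100
Allowed downtime = 1440 * (100 - 99.9) / 100
Allowed downtime = 1.44 minutes

1.44 minutes


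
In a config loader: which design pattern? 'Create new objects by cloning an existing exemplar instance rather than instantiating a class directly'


This matches the Prototype pattern

Prototype


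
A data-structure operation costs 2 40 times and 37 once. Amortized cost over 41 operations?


Formula: Amortized cost = Total cost / Operations
Total cost = (40 * 2) + (1 * 37)
Total cost = 80 + 37 = 117
Amortized = 117 / 41 = 2.8537

2.8537


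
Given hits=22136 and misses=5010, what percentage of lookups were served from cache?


Formula: hit rate = hits / (hits + misses) * 100
hit rate = 22136 / (22136 + 5010) * 100
hit rate = 22136 / 27146 * 100
hit rate = 81.54%

81.54%


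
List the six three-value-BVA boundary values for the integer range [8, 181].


Range: [8, 181]
Boundaries: just below min, min, min+1, max-1, max, just above max
Values: [7, 8, 9, 180, 181, 182]

[7, 8, 9, 180, 181, 182]


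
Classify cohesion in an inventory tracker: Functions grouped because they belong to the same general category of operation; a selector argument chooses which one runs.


Reasoning: Grouped by category of activity, not by data or sequence
Type: Logical cohesion

Logical cohesion


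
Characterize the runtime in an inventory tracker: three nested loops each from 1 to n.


Reasoning: three levels of nesting over n
Complexity: O(n^3)

O(n^3)


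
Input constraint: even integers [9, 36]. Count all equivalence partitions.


Constraint: even integers in [9, 36]
Class 1: x < 9 — out-of-range invalid
Class 2: x in [9,36] but odd — wrong type invalid
Class 3: x in [9,36] and even — valid
Class 4: x > 36 — out-of-range invalid
Total equivalence classes: 4

4 equivalence classes


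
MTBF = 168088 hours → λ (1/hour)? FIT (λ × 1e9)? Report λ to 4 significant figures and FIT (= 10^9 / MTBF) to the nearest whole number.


Formula: λ = 1 / MTBF; FIT = λ × 1e9 = 1e9 / MTBF
λ = 1 / 168088 ≈ 5.949e-06 failures/hour
FIT = 1e9 / 168088 ≈ 5949 failures per 1e9 hours (nearest whole number)

λ = 5.949e-06 /h, FIT = 5949


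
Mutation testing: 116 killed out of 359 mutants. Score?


Mutation score = killed / total * 100
Mutation score = 116 / 359 * 100
Mutation score = 32.31%

32.31%


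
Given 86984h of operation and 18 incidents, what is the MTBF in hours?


Formula: MTBF = Total operating time / Number of failures
MTBF = 86984 / 18
MTBF = 4832.44 hours

4832.44 hours


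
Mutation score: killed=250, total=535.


Mutation score = killed / total * 100
Mutation score = 250 / 535 * 100
Mutation score = 46.73%

46.73%


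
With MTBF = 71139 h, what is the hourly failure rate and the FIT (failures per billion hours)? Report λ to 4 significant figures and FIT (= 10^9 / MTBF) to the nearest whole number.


Formula: λ = 1 / MTBF; FIT = λ × 1e9 = 1e9 / MTBF
λ = 1 / 71139 ≈ 1.406e-05 failures/hour
FIT = 1e9 / 71139 ≈ 14057 failures per 1e9 hours (nearest whole number)

λ = 1.406e-05 /h, FIT = 14057


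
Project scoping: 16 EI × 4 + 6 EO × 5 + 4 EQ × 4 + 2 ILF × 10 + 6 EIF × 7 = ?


UFP = EI*4 + EO*5 + EQ*4 + ILF*10 + EIF*7
UFP = 16*4 + 6*5 + 4*4 + 2*10 + 6*7
UFP = 64 + 30 + 16 + 20 + 42
UFP = 172

172


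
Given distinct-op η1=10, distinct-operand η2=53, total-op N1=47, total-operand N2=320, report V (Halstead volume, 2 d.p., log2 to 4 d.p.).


Formula: V = N * log2(η), where N = N1 + N2 and η = η1 + η2
η = 10 + 53 = 63
N = 47 + 320 = 367
log2(63) ≈ 5.9773
V = 367 * 5.9773 = 2193.67

2193.67


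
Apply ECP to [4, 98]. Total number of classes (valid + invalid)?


Valid range: [4, 98]
Class 1: x < 4 — invalid
Class 2: 4 ≤ x ≤ 98 — valid
Class 3: x > 98 — invalid
Total equivalence classes: 3

3 equivalence classes


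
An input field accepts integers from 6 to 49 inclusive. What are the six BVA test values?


Range: [6, 49]
Boundaries: just below min, min, min+1, max-1, max, just above max
Values: [5, 6, 7, 48, 49, 50]

[5, 6, 7, 48, 49, 50]


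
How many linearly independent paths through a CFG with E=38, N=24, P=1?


Formula: V(G) = E - N + 2P
V(G) = 38 - 24 + 2*1
V(G) = 14 + 2
V(G) = 16

16


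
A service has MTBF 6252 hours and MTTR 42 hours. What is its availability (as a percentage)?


Availability = MTBF / (MTBF + MTTR)
Availability = 6252 / (6252 + 42)
Availability = 6252 / 6294
Availability = 99.3327%

99.3327%


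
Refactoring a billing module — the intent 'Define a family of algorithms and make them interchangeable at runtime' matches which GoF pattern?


This matches the Strategy pattern

Strategy


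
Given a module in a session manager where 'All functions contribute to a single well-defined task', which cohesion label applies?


Reasoning: Best: single purpose
Type: Functional cohesion

Functional cohesion


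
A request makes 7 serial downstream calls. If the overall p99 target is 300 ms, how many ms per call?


Formula: per_stage = total_budget / stages
per_stage = 300 / 7
per_stage = 42.86 ms

42.86 ms


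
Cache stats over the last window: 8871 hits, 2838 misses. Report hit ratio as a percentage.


Formula: hit rate = hits / (hits + misses) * 100
hit rate = 8871 / (8871 + 2838) * 100
hit rate = 8871 / 11709 * 100
hit rate = 75.76%

75.76%


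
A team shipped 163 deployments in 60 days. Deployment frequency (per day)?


Formula: deployments per day = releases / days
= 163 / 60
= 2.717 deploys/day
(equivalently, 19.02 deploys/week)

2.717 deploys/day


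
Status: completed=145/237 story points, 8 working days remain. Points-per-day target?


Formula: Required rate = Remaining points / Days left
Remaining = 237 - 145 = 92 points
Required rate = 92 / 8 = 11.5 points/day

11.5 points/day


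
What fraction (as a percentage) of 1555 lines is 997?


Coverage = covered / total * 100
Coverage = 997 / 1555 * 100
Coverage = 64.12%

64.12%


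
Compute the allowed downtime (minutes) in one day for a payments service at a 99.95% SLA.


Formula: allowed downtime = period * (100 - SLA) / 100
Period (day) = 1440 minutes
Unavailability fraction = (100 - 99.95) / 100
Allowed downtime = 1440 * (100 - 99.95) / 100
Allowed downtime = 0.72 minutes

0.72 minutes


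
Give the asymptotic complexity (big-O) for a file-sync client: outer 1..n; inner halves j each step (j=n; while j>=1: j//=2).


Reasoning: n times log n
Complexity: O(n log n)

O(n log n)


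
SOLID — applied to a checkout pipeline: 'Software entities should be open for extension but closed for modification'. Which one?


This describes the Open/Closed Principle (OCP)

Open/Closed Principle (OCP)


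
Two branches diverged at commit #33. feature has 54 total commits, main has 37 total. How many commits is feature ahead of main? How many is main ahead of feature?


Common ancestor: commit #33
feature commits after divergence: 54 - 33 = 21
main commits after divergence: 37 - 33 = 4
feature is 21 commits ahead of main
main is 4 commits ahead of feature

feature ahead: 21, main ahead: 4


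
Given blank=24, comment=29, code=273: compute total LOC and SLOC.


Total LOC = blank + comment + code
Total LOC = 24 + 29 + 273 = 326
SLOC (source only) = code = 273

Total LOC: 326, SLOC: 273


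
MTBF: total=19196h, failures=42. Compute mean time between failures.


Formula: MTBF = Total operating time / Number of failures
MTBF = 19196 / 42
MTBF = 457.05 hours

457.05 hours


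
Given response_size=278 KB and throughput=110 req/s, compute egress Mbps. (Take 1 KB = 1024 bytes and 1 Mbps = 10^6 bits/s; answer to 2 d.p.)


Formula: Mbps = payload_bytes * RPS * 8 / 1e6
Payload per request = 278 KB = 278 * 1024 = 284672 bytes
Total bytes/sec = 284672 * 110 = 31313920
Total bits/sec = 31313920 * 8 = 250511360
Mbps = 250511360 / 1e6 = 250.51

250.51 Mbps


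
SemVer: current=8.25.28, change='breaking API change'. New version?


Current: 8.25.28
Change category: 'breaking API change' → major bump
SemVer rule: major bump → increment MAJOR, reset MINOR and PATCH to 0
New: 9.0.0

9.0.0


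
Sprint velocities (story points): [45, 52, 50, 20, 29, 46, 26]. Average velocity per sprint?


Formula: Avg velocity = Total points / Number of sprints
Points: [45, 52, 50, 20, 29, 46, 26]
Sum = 45 + 52 + 50 + 20 + 29 + 46 + 26 = 268
Avg velocity = 268 / 7 = 38.29 points/sprint

38.29 points/sprint


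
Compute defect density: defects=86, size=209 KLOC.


Defect density = defects / KLOC
Defect density = 86 / 209
Defect density = 0.411 defects/KLOC

0.411 defects/KLOC


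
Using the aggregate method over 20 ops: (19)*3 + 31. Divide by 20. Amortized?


Formula: Amortized cost = Total cost / Operations
Total cost = (19 * 3) + (1 * 31)
Total cost = 57 + 31 = 88
Amortized = 88 / 20 = 4.4

4.4


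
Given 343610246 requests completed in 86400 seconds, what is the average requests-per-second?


Formula: throughput = requests / seconds
throughput = 343610246 / 86400
throughput = 3976.97 requests/second

3976.97 requests/second


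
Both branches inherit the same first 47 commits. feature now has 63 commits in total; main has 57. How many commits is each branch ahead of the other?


Common ancestor: commit #47
feature commits after divergence: 63 - 47 = 16
main commits after divergence: 57 - 47 = 10
feature is 16 commits ahead of main
main is 10 commits ahead of feature

feature ahead: 16, main ahead: 10


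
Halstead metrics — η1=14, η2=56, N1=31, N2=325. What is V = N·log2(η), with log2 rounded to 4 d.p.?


Formula: V = N * log2(η), where N = N1 + N2 and η = η1 + η2
η = 14 + 56 = 70
N = 31 + 325 = 356
log2(70) ≈ 6.1293
V = 356 * 6.1293 = 2182.03

2182.03


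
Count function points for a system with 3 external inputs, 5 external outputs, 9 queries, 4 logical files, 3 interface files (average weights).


UFP = EI*4 + EO*5 + EQ*4 + ILF*10 + EIF*7
UFP = 3*4 + 5*5 + 9*4 + 4*10 + 3*7
UFP = 12 + 25 + 36 + 40 + 21
UFP = 134

134


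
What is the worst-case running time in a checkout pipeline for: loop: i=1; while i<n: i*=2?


Reasoning: i doubles each step so iterations are log2(n)
Complexity: O(log n)

O(log n)


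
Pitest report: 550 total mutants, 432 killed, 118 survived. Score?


Mutation score = killed / total * 100
Mutation score = 432 / 550 * 100
Mutation score = 78.55%

78.55%


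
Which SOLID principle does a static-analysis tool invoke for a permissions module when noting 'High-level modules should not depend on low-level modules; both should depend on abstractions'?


This describes the Dependency Inversion Principle (DIP)

Dependency Inversion Principle (DIP)


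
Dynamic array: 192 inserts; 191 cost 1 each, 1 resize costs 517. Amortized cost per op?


Formula: Amortized cost = Total cost / Operations
Total cost = (191 * 1) + (1 * 517)
Total cost = 191 + 517 = 708
Amortized = 708 / 192 = 3.6875

3.6875


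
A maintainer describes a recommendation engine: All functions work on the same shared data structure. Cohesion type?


Reasoning: Functions share data
Type: Communicational cohesion

Communicational cohesion


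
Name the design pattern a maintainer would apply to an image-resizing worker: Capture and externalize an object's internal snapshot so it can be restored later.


This matches the Memento pattern

Memento


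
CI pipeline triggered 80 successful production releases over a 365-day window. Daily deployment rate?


Formula: deployments per day = releases / days
= 80 / 365
= 0.219 deploys/day
(equivalently, 1.53 deploys/week)

0.219 deploys/day


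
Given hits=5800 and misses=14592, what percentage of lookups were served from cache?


Formula: hit rate = hits / (hits + misses) * 100
hit rate = 5800 / (5800 + 14592) * 100
hit rate = 5800 / 20392 * 100
hit rate = 28.44%

28.44%


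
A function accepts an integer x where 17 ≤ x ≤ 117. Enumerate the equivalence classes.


Valid range: [17, 117]
Class 1: x < 17 — invalid
Class 2: 17 ≤ x ≤ 117 — valid
Class 3: x > 117 — invalid
Total equivalence classes: 3

3 equivalence classes


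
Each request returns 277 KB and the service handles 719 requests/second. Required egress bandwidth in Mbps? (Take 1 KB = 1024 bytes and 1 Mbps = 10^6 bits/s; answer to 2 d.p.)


Formula: Mbps = payload_bytes * RPS * 8 / 1e6
Payload per request = 277 KB = 277 * 1024 = 283648 bytes
Total bytes/sec = 283648 * 719 = 203942912
Total bits/sec = 203942912 * 8 = 1631543296
Mbps = 1631543296 / 1e6 = 1631.54

1631.54 Mbps


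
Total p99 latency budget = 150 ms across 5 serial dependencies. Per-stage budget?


Formula: per_stage = total_budget / stages
per_stage = 150 / 5
per_stage = 30.0 ms

30.0 ms


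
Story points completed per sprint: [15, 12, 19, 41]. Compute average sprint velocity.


Formula: Avg velocity = Total points / Number of sprints
Points: [15, 12, 19, 41]
Sum = 15 + 12 + 19 + 41 = 87
Avg velocity = 87 / 4 = 21.75 points/sprint

21.75 points/sprint


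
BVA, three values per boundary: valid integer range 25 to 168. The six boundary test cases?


Range: [25, 168]
Boundaries: just below min, min, min+1, max-1, max, just above max
Values: [24, 25, 26, 167, 168, 169]

[24, 25, 26, 167, 168, 169]


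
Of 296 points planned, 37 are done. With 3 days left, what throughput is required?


Formula: Required rate = Remaining points / Days left
Remaining = 296 - 37 = 259 points
Required rate = 259 / 3 = 86.33 points/day

86.33 points/day


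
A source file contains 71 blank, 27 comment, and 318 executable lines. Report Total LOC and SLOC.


Total LOC = blank + comment + code
Total LOC = 71 + 27 + 318 = 416
SLOC (source only) = code = 318

Total LOC: 416, SLOC: 318


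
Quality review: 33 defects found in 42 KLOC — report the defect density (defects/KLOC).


Defect density = defects / KLOC
Defect density = 33 / 42
Defect density = 0.786 defects/KLOC

0.786 defects/KLOC


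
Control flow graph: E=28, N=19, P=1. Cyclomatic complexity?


Formula: V(G) = E - N + 2P
V(G) = 28 - 19 + 2*1
V(G) = 9 + 2
V(G) = 11

11


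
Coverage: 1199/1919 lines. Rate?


Coverage = covered / total * 100
Coverage = 1199 / 1919 * 100
Coverage = 62.48%

62.48%


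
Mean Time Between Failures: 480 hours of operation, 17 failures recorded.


Formula: MTBF = Total operating time / Number of failures
MTBF = 480 / 17
MTBF = 28.24 hours

28.24 hours


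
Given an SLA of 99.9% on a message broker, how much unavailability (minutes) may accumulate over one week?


Formula: allowed downtime = period * (100 - SLA) / 100
Period (week) = 10080 minutes
Unavailability fraction = (100 - 99.9) / 100
Allowed downtime = 10080 * (100 - 99.9) / 100
Allowed downtime = 10.08 minutes

10.08 minutes


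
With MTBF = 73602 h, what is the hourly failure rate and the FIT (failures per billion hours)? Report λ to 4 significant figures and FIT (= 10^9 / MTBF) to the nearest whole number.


Formula: λ = 1 / MTBF; FIT = λ × 1e9 = 1e9 / MTBF
λ = 1 / 73602 ≈ 1.359e-05 failures/hour
FIT = 1e9 / 73602 ≈ 13587 failures per 1e9 hours (nearest whole number)

λ = 1.359e-05 /h, FIT = 13587


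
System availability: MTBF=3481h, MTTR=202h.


Availability = MTBF / (MTBF + MTTR)
Availability = 3481 / (3481 + 202)
Availability = 3481 / 3683
Availability = 94.5153%

94.5153%


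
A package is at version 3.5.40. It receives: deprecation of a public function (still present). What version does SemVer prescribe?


Current: 3.5.40
Change category: 'deprecation of a public function (still present)' → minor bump
SemVer rule: minor bump → increment MINOR, reset PATCH to 0 (MAJOR unchanged)
New: 3.6.0

3.6.0


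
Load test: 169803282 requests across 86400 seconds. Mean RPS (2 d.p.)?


Formula: throughput = requests / seconds
throughput = 169803282 / 86400
throughput = 1965.32 requests/second

1965.32 requests/second


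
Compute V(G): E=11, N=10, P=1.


Formula: V(G) = E - N + 2P
V(G) = 11 - 10 + 2*1
V(G) = 1 + 2
V(G) = 3

3


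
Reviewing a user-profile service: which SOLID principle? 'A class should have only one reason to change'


This describes the Single Responsibility Principle (SRP)

Single Responsibility Principle (SRP)


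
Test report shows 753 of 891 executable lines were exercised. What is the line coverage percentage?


Coverage = covered / total * 100
Coverage = 753 / 891 * 100
Coverage = 84.51%

84.51%


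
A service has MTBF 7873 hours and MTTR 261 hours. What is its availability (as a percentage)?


Availability = MTBF / (MTBF + MTTR)
Availability = 7873 / (7873 + 261)
Availability = 7873 / 8134
Availability = 96.7912%

96.7912%


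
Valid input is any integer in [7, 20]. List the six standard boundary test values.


Range: [7, 20]
Boundaries: just below min, min, min+1, max-1, max, just above max
Values: [6, 7, 8, 19, 20, 21]

[6, 7, 8, 19, 20, 21]


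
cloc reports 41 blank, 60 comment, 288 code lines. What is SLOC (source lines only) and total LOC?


Total LOC = blank + comment + code
Total LOC = 41 + 60 + 288 = 389
SLOC (source only) = code = 288

Total LOC: 389, SLOC: 288


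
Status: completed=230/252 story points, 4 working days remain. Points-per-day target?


Formula: Required rate = Remaining points / Days left
Remaining = 252 - 230 = 22 points
Required rate = 22 / 4 = 5.5 points/day

5.5 points/day


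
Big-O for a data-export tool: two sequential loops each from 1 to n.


Reasoning: sequential dominates: O(n) + O(n) = O(n)
Complexity: O(n)

O(n)


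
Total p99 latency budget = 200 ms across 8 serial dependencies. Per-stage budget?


Formula: per_stage = total_budget / stages
per_stage = 200 / 8
per_stage = 25.0 ms

25.0 ms


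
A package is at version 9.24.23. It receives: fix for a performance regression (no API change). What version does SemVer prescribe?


Current: 9.24.23
Change category: 'fix for a performance regression (no API change)' → patch bump
SemVer rule: patch bump → increment PATCH (MAJOR and MINOR unchanged)
New: 9.24.24

9.24.24


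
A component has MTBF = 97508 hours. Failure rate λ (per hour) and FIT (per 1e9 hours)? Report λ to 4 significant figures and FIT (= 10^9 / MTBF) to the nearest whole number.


Formula: λ = 1 / MTBF; FIT = λ × 1e9 = 1e9 / MTBF
λ = 1 / 97508 ≈ 1.026e-05 failures/hour
FIT = 1e9 / 97508 ≈ 10256 failures per 1e9 hours (nearest whole number)

λ = 1.026e-05 /h, FIT = 10256


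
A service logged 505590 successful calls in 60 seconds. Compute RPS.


Formula: throughput = requests / seconds
throughput = 505590 / 60
throughput = 8426.5 requests/second

8426.5 requests/second


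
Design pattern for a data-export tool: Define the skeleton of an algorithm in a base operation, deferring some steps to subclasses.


This matches the Template Method pattern

Template Method


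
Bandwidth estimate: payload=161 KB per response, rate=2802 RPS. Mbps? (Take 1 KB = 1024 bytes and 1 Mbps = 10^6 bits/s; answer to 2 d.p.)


Formula: Mbps = payload_bytes * RPS * 8 / 1e6
Payload per request = 161 KB = 161 * 1024 = 164864 bytes
Total bytes/sec = 164864 * 2802 = 461948928
Total bits/sec = 461948928 * 8 = 3695591424
Mbps = 3695591424 / 1e6 = 3695.59

3695.59 Mbps


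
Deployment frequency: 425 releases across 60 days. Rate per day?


Formula: deployments per day = releases / days
= 425 / 60
= 7.083 deploys/day
(equivalently, 49.58 deploys/week)

7.083 deploys/day
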